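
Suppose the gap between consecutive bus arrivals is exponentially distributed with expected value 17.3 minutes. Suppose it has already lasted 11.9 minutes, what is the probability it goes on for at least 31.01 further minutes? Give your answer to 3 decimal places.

The rate is λ = 1/17.3 = 0.0578035 per minute.
P(X > s+t | X > s) = e^(−λ(s+t))/e^(−λs) = e^(−λt), independent of s = 11.9.
P(X > 31.01) = e^(−1.7925) ≈ 0.167.

0.167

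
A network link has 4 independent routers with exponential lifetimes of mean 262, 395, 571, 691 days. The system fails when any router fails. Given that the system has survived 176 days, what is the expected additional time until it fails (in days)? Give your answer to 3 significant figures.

105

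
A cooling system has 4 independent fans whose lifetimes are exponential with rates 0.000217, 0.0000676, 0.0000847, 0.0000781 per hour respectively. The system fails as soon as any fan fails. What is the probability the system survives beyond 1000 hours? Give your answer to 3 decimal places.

0.639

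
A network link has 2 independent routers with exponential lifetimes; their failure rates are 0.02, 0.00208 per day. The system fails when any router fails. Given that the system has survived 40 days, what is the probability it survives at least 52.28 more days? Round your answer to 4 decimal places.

0.3153

Time to first failure ~ Exp(Σλ) with Σλ = 0.02208.
By memorylessness, P(T > 40+52.28 | T > 40) = P(T > 52.28) = e^(−0.02208·52.28) ≈ 0.3153.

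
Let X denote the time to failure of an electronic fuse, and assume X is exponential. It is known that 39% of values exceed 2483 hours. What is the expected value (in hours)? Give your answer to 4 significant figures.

2637

e^(−λ·2483) = 0.39 ⇒ λ = −ln(0.39)/2483 = 0.000379222.
Mean = 1/λ = 2636.98 hours.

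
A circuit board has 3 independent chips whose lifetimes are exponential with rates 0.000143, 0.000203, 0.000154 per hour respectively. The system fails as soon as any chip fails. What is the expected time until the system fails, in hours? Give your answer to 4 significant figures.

The time to first failure is exponential with rate Σλ = 0.000143 + 0.000203 + 0.000154 = 0.0005.
E[min] = 1/Σλ = 1/0.0005 = 2000 hours.

2000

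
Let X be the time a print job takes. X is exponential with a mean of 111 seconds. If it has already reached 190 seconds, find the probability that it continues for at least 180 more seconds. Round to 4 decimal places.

The rate is λ = 1/111 = 0.00900901 per second.
The exponential is memoryless, so the remaining time is again Exp(λ): the condition X > 190 is irrelevant.
P(X > 180) = e^(−1.6216) ≈ 0.1976.

0.1976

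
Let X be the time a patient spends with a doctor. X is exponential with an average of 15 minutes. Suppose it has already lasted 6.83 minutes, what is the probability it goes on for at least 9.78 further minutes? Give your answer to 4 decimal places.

0.5210

The rate is λ = 1/15 = 0.0666667 per minute.
The exponential is memoryless, so the remaining time is again Exp(λ): the condition X > 6.83 is irrelevant.
P(X > 9.78) = e^(−0.652) ≈ 0.5210.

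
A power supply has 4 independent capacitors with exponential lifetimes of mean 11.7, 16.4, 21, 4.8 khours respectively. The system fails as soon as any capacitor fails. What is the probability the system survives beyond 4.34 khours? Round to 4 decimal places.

0.1744

The first failure time is exponential with rate Σλ_i = 1/11.7 + 1/16.4 + 1/21 + 1/4.8 = 0.402398 per khour.
P(min > 4.34) = e^(−0.402398·4.34) = e^(−1.7464) ≈ 0.1744.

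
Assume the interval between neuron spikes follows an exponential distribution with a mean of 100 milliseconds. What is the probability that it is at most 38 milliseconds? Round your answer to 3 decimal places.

The rate is λ = 1/100 = 0.01 per millisecond.
P(X ≤ 38) = 1 − e^(−λ·38) = 1 − e^(−0.38) ≈ 0.316.

0.316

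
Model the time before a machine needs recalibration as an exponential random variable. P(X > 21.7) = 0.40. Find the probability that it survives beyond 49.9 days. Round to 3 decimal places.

0.122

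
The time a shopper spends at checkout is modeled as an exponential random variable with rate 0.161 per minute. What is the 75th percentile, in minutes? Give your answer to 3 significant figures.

Set 1 − e^(−λt) = 0.75, so t = −ln(0.25)/λ = 1.3863/0.161 ≈ 8.61052 minutes.

8.61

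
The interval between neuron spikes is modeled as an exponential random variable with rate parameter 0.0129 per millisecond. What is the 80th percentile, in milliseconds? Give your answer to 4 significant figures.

Set 1 − e^(−λt) = 0.8, so t = −ln(0.2)/λ = 1.6094/0.0129 ≈ 124.763 milliseconds.

124.8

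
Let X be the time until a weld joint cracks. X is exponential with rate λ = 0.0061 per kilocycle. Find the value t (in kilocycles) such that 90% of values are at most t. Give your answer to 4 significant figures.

377.5

Set 1 − e^(−λt) = 0.9, so t = −ln(0.1)/λ = 2.3026/0.0061 ≈ 377.473 kilocycles.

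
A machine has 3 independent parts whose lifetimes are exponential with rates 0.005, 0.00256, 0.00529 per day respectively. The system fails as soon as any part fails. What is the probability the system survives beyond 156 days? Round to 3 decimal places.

The time to first failure is exponential with rate Σλ = 0.005 + 0.00256 + 0.00529 = 0.01285.
P(min > 156) = e^(−0.01285·156) = e^(−2.0046) ≈ 0.135.

0.135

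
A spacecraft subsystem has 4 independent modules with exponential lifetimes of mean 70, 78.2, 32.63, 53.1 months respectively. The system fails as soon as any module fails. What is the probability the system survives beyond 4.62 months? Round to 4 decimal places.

The first failure time is exponential with rate Σλ_i = 1/70 + 1/78.2 + 1/32.63 + 1/53.1 = 0.0765525 per month.
P(min > 4.62) = e^(−0.0765525·4.62) = e^(−0.35367) ≈ 0.7021.

0.7021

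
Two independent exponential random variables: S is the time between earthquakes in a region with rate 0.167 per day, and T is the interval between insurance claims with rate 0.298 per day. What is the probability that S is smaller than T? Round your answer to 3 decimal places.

0.359

λ_1 = 0.167, λ_2 = 0.298.
For independent exponentials, P(S < T) = λ_1/(λ_1+λ_2) = 0.167/0.465 ≈ 0.359.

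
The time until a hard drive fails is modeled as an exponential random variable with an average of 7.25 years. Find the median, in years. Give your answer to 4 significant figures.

5.025

The rate is λ = 1/7.25 = 0.137931 per year.
Set 1 − e^(−λt) = 0.5, so t = −ln(0.5)/λ = 0.69315/0.137931 ≈ 5.02532 years.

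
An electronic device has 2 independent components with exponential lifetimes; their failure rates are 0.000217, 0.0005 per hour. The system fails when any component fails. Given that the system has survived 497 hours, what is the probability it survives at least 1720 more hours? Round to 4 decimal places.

0.2913

Time to first failure ~ Exp(Σλ) with Σλ = 0.000717.
By memorylessness, P(T > 497+1720 | T > 497) = P(T > 1720) = e^(−0.000717·1720) ≈ 0.2913.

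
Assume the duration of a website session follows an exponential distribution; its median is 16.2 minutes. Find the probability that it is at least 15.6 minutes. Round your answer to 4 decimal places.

0.5130

For an exponential, median = ln(2)/λ, so λ = ln 2 / 16.2 = 0.0427869 per minute.
P(X > 15.6) = e^(−λ·15.6) = e^(−0.66748) ≈ 0.5130.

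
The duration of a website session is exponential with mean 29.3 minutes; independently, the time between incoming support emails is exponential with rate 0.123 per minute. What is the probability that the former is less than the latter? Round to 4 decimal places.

0.2172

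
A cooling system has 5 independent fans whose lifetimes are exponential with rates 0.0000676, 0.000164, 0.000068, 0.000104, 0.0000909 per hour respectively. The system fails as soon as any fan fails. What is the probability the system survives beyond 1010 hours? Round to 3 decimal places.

0.607

The time to first failure is exponential with rate Σλ = 0.0000676 + 0.000164 + 0.000068 + 0.000104 + 0.0000909 = 0.0004945.
P(min > 1010) = e^(−0.0004945·1010) = e^(−0.49945) ≈ 0.607.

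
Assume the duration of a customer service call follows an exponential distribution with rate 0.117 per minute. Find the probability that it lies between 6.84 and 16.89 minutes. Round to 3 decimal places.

0.311

P(6.84 < X < 16.89) = e^(−λ·6.84) − e^(−λ·16.89) = 0.44920 − 0.13860 ≈ 0.311.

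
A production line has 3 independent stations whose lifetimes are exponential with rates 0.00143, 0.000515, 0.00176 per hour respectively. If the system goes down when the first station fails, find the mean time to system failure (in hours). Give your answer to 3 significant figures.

270

The time to first failure is exponential with rate Σλ = 0.00143 + 0.000515 + 0.00176 = 0.003705.
E[min] = 1/Σλ = 1/0.003705 = 269.906 hours.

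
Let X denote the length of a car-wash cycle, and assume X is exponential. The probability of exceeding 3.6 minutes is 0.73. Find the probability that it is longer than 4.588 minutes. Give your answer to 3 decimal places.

0.670

e^(−λ·3.6) = 0.73 ⇒ λ = −ln(0.73)/3.6 = 0.0874197.
P(X > 4.588) = e^(−0.0874197·4.588) = e^(−0.40108) ≈ 0.670.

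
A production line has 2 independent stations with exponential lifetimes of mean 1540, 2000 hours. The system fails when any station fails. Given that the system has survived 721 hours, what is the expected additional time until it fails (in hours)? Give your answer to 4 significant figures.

870.1

First-failure rate Σλ = 1/1540 + 1/2000 = 0.00114935.
By memorylessness the expected residual is 1/Σλ = 870.056 hours, regardless of the 721 already elapsed.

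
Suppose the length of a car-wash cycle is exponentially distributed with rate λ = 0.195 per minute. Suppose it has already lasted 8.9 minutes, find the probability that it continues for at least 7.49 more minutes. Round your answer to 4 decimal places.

P(X > s+t | X > s) = e^(−λ(s+t))/e^(−λs) = e^(−λt), independent of s = 8.9.
P(X > 7.49) = e^(−1.4606) ≈ 0.2321.

0.2321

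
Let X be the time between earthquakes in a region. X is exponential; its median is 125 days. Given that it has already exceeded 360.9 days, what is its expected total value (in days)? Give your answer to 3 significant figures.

541

For an exponential, median = ln(2)/λ, so λ = ln 2 / 125 = 0.00554518 per day.
By memorylessness, E[X | X > 360.9] = 360.9 + 1/λ = 360.9 + 180.337 = 541.237 days.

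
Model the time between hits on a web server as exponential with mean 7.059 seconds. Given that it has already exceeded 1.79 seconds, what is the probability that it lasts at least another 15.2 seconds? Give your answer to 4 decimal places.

The rate is λ = 1/7.059 = 0.141663 per second.
By the memoryless property, P(X > 1.79+15.2 | X > 1.79) = P(X > 15.2).
P(X > 15.2) = e^(−2.1533) ≈ 0.1161.

0.1161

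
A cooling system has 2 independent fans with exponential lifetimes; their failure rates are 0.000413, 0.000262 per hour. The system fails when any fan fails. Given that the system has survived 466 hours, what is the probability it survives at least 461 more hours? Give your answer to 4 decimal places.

Time to first failure ~ Exp(Σλ) with Σλ = 0.000675.
By memorylessness, P(T > 466+461 | T > 466) = P(T > 461) = e^(−0.000675·461) ≈ 0.7326.

0.7326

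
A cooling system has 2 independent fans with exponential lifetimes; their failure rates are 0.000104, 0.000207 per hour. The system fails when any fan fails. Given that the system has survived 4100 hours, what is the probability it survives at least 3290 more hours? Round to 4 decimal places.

0.3594

Time to first failure ~ Exp(Σλ) with Σλ = 0.000311.
By memorylessness, P(T > 4100+3290 | T > 4100) = P(T > 3290) = e^(−0.000311·3290) ≈ 0.3594.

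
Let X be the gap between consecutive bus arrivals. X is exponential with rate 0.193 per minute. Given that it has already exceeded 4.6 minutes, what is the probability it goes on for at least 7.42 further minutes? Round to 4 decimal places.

0.2388

By the memoryless property, P(X > 4.6+7.42 | X > 4.6) = P(X > 7.42).
P(X > 7.42) = e^(−1.4321) ≈ 0.2388.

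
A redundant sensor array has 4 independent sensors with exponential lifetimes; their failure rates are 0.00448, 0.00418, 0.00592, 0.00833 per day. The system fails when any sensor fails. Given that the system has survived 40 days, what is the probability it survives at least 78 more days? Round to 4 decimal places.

0.1675

Time to first failure ~ Exp(Σλ) with Σλ = 0.02291.
By memorylessness, P(T > 40+78 | T > 40) = P(T > 78) = e^(−0.02291·78) ≈ 0.1675.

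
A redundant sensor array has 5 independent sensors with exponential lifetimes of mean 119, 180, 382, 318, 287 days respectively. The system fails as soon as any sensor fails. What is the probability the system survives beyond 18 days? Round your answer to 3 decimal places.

The first failure time is exponential with rate Σλ_i = 1/119 + 1/180 + 1/382 + 1/318 + 1/287 = 0.0232057 per day.
P(min > 18) = e^(−0.0232057·18) = e^(−0.4177) ≈ 0.659.

0.659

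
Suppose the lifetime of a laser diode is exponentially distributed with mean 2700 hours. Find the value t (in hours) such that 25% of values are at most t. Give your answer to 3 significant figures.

777

The rate is λ = 1/2700 = 0.00037037 per hour.
Set 1 − e^(−λt) = 0.25, so t = −ln(0.75)/λ = 0.28768/0.00037037 ≈ 776.742 hours.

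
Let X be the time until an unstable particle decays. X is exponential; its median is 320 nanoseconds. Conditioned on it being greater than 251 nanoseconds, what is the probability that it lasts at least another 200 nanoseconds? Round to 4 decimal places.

For an exponential, median = ln(2)/λ, so λ = ln 2 / 320 = 0.00216608 per nanosecond.
The exponential is memoryless, so the remaining time is again Exp(λ): the condition X > 251 is irrelevant.
P(X > 200) = e^(−0.43322) ≈ 0.6484.

0.6484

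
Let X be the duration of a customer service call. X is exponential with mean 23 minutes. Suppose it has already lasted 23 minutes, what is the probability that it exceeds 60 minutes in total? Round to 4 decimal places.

The rate is λ = 1/23 = 0.0434783 per minute.
P(X > s+t | X > s) = e^(−λ(s+t))/e^(−λs) = e^(−λt), independent of s = 23.
P(X > 37) = e^(−1.6087) ≈ 0.2001.

0.2001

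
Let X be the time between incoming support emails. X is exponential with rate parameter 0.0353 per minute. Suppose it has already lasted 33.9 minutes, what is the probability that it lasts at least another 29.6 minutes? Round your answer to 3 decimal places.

0.352

The exponential is memoryless, so the remaining time is again Exp(λ): the condition X > 33.9 is irrelevant.
P(X > 29.6) = e^(−1.0449) ≈ 0.352.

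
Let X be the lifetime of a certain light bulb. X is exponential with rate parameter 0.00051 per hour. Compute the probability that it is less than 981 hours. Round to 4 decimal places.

0.3937

P(X ≤ 981) = 1 − e^(−λ·981) = 1 − e^(−0.50031) ≈ 0.3937.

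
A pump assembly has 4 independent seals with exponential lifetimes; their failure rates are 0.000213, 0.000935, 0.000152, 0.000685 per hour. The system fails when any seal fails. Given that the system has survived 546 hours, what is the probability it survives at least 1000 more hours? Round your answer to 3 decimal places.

0.137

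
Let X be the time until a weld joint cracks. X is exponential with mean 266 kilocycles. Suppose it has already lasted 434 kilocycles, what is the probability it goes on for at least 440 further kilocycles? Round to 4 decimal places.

0.1913

The rate is λ = 1/266 = 0.0037594 per kilocycle.
P(X > s+t | X > s) = e^(−λ(s+t))/e^(−λs) = e^(−λt), independent of s = 434.
P(X > 440) = e^(−1.6541) ≈ 0.1913.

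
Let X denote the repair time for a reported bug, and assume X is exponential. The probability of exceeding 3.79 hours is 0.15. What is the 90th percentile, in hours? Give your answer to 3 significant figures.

4.60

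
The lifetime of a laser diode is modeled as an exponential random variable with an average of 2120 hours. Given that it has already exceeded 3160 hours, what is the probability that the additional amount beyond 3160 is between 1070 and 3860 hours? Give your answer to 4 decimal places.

The rate is λ = 1/2120 = 0.000471698 per hour.
Memoryless: the residual past 3160 is again Exp(λ).
P(1070 < residual < 3860) = e^(−λ·1070) − e^(−λ·3860) = 0.60368 − 0.16190 ≈ 0.4418.

0.4418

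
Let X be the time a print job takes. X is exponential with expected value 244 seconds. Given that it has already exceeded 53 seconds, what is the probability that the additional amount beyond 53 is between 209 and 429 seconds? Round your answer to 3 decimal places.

0.252

The rate is λ = 1/244 = 0.00409836 per second.
Memoryless: the residual past 53 is again Exp(λ).
P(209 < residual < 429) = e^(−λ·209) − e^(−λ·429) = 0.42462 − 0.17236 ≈ 0.252.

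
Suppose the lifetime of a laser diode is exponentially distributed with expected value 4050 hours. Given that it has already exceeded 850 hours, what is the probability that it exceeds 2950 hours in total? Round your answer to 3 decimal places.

The rate is λ = 1/4050 = 0.000246914 per hour.
The exponential is memoryless, so the remaining time is again Exp(λ): the condition X > 850 is irrelevant.
P(X > 2100) = e^(−0.51852) ≈ 0.595.

0.595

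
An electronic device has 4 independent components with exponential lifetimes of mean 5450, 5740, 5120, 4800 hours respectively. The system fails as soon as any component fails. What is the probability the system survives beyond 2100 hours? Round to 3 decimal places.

The first failure time is exponential with rate Σλ_i = 1/5450 + 1/5740 + 1/5120 + 1/4800 = 0.000761348 per hour.
P(min > 2100) = e^(−0.000761348·2100) = e^(−1.5988) ≈ 0.202.

0.202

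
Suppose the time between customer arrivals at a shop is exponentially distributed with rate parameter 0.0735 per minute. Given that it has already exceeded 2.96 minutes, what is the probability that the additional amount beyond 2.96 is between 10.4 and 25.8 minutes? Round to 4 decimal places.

0.3155

Memoryless: the residual past 2.96 is again Exp(λ).
P(10.4 < residual < 25.8) = e^(−λ·10.4) − e^(−λ·25.8) = 0.46561 − 0.15012 ≈ 0.3155.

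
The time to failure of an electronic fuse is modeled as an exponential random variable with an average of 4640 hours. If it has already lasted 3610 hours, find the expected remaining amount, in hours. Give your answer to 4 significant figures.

4640

The rate is λ = 1/4640 = 0.000215517 per hour.
By memorylessness, the remaining amount past any threshold is again Exp(λ) with mean 1/λ = 4640 hours.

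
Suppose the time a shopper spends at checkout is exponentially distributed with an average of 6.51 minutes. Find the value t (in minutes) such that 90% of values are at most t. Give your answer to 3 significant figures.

15.0

The rate is λ = 1/6.51 = 0.15361 per minute.
Set 1 − e^(−λt) = 0.9, so t = −ln(0.1)/λ = 2.3026/0.15361 ≈ 14.9898 minutes.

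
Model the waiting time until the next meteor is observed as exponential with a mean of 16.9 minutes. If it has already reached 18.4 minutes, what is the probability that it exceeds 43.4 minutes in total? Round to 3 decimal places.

The rate is λ = 1/16.9 = 0.0591716 per minute.
By the memoryless property, P(X > 18.4+25 | X > 18.4) = P(X > 25).
P(X > 25) = e^(−1.4793) ≈ 0.228.

0.228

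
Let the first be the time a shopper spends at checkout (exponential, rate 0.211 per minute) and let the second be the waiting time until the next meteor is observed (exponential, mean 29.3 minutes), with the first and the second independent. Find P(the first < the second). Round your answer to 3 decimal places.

0.861

λ_1 = 0.211, λ_2 = 1/29.3 = 0.0341297.
For independent exponentials, P(the first < the second) = λ_1/(λ_1+λ_2) = 0.211/0.24513 ≈ 0.861.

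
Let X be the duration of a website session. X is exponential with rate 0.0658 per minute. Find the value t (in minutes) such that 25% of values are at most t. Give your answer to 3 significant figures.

Set 1 − e^(−λt) = 0.25, so t = −ln(0.75)/λ = 0.28768/0.0658 ≈ 4.37207 minutes.

4.37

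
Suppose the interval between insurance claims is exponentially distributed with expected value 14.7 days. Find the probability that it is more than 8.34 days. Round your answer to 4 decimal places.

The rate is λ = 1/14.7 = 0.0680272 per day.
P(X > 8.34) = e^(−λ·8.34) = e^(−0.56735) ≈ 0.5670.

0.5670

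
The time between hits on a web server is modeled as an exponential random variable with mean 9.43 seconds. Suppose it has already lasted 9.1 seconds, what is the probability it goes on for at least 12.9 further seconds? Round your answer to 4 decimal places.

The rate is λ = 1/9.43 = 0.106045 per second.
P(X > s+t | X > s) = e^(−λ(s+t))/e^(−λs) = e^(−λt), independent of s = 9.1.
P(X > 12.9) = e^(−1.368) ≈ 0.2546.

0.2546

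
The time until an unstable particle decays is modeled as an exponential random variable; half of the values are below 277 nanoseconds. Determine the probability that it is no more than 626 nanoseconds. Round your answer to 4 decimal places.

0.7912

For an exponential, median = ln(2)/λ, so λ = ln 2 / 277 = 0.00250234 per nanosecond.
P(X ≤ 626) = 1 − e^(−λ·626) = 1 − e^(−1.5665) ≈ 0.7912.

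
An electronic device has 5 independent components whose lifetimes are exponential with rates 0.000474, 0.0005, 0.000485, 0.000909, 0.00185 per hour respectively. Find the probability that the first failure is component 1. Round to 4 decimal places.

0.1124

The time to first failure is exponential with rate Σλ = 0.000474 + 0.0005 + 0.000485 + 0.000909 + 0.00185 = 0.004218.
P(component 1 first) = λ_1/Σλ = 0.000474/0.004218 ≈ 0.1124.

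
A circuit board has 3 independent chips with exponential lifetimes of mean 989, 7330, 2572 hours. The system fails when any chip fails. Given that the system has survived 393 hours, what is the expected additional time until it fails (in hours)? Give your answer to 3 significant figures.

651

First-failure rate Σλ = 1/989 + 1/7330 + 1/2572 = 0.00153635.
By memorylessness the expected residual is 1/Σλ = 650.893 hours, regardless of the 393 already elapsed.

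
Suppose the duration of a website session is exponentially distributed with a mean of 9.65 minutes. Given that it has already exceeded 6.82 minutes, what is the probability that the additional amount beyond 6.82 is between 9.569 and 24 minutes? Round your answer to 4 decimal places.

0.2878

The rate is λ = 1/9.65 = 0.103627 per minute.
Memoryless: the residual past 6.82 is again Exp(λ).
P(9.569 < residual < 24) = e^(−λ·9.569) − e^(−λ·24) = 0.37098 − 0.08316 ≈ 0.2878.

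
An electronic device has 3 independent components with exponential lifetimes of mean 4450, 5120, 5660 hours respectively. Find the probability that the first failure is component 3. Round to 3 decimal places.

0.296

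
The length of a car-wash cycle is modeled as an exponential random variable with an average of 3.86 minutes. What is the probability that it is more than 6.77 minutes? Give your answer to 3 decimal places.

0.173

The rate is λ = 1/3.86 = 0.259067 per minute.
P(X > 6.77) = e^(−λ·6.77) = e^(−1.7539) ≈ 0.173.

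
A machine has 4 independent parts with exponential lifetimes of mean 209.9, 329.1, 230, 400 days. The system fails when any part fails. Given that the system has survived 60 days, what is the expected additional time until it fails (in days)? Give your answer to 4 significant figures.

First-failure rate Σλ = 1/209.9 + 1/329.1 + 1/230 + 1/400 = 0.0146506.
By memorylessness the expected residual is 1/Σλ = 68.2566 days, regardless of the 60 already elapsed.

68.26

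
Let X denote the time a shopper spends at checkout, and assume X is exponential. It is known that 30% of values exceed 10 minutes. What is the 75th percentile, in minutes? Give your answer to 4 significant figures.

e^(−λ·10) = 0.30 ⇒ λ = −ln(0.30)/10 = 0.120397.
75th percentile: 1 − e^(−λt) = 0.75, t = −ln(0.25)/λ = 11.5143 minutes.

11.51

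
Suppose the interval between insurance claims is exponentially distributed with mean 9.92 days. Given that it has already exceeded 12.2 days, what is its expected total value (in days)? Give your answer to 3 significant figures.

The rate is λ = 1/9.92 = 0.100806 per day.
By memorylessness, E[X | X > 12.2] = 12.2 + 1/λ = 12.2 + 9.92 = 22.12 days.

22.1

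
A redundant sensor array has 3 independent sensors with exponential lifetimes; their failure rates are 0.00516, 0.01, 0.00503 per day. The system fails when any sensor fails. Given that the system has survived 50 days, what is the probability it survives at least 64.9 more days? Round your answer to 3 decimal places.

Time to first failure ~ Exp(Σλ) with Σλ = 0.02019.
By memorylessness, P(T > 50+64.9 | T > 50) = P(T > 64.9) = e^(−0.02019·64.9) ≈ 0.270.

0.270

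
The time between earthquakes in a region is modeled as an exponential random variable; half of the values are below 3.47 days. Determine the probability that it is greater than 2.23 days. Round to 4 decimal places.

For an exponential, median = ln(2)/λ, so λ = ln 2 / 3.47 = 0.199754 per day.
P(X > 2.23) = e^(−λ·2.23) = e^(−0.44545) ≈ 0.6405.

0.6405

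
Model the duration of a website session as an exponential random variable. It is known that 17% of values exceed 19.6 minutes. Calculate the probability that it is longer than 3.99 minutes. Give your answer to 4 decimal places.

0.6972

e^(−λ·19.6) = 0.17 ⇒ λ = −ln(0.17)/19.6 = 0.090406.
P(X > 3.99) = e^(−0.090406·3.99) = e^(−0.36072) ≈ 0.6972.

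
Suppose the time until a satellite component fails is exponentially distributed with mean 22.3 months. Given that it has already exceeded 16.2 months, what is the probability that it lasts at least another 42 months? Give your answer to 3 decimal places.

The rate is λ = 1/22.3 = 0.044843 per month.
By the memoryless property, P(X > 16.2+42 | X > 16.2) = P(X > 42).
P(X > 42) = e^(−1.8834) ≈ 0.152.

0.152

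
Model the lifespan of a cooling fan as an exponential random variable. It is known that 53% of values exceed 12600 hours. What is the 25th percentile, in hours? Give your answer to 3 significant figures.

e^(−λ·12600) = 0.53 ⇒ λ = −ln(0.53)/12600 = 0.0000503872.
25th percentile: 1 − e^(−λt) = 0.25, t = −ln(0.75)/λ = 5709.43 hours.

5710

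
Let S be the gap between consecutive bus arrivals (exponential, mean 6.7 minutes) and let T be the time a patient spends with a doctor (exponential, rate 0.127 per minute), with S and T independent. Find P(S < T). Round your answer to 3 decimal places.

λ_1 = 1/6.7 = 0.149254, λ_2 = 0.127.
For independent exponentials, P(S < T) = λ_1/(λ_1+λ_2) = 0.149254/0.276254 ≈ 0.540.

0.540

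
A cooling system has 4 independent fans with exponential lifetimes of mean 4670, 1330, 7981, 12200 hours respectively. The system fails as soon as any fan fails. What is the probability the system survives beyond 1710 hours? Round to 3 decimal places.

The first failure time is exponential with rate Σλ_i = 1/4670 + 1/1330 + 1/7981 + 1/12200 = 0.00117328 per hour.
P(min > 1710) = e^(−0.00117328·1710) = e^(−2.0063) ≈ 0.134.

0.134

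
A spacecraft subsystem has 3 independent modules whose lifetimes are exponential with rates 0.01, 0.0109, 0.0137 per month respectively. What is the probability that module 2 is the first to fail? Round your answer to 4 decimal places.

0.3150

The time to first failure is exponential with rate Σλ = 0.01 + 0.0109 + 0.0137 = 0.0346.
P(module 2 first) = λ_2/Σλ = 0.0109/0.0346 ≈ 0.3150.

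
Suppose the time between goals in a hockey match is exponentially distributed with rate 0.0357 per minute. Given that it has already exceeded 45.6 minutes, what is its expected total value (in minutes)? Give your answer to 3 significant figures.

73.6

By memorylessness, E[X | X > 45.6] = 45.6 + 1/λ = 45.6 + 28.0112 = 73.6112 minutes.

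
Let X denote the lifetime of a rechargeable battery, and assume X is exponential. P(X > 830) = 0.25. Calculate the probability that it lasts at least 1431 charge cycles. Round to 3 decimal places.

0.092

e^(−λ·830) = 0.25 ⇒ λ = −ln(0.25)/830 = 0.00167023.
P(X > 1431) = e^(−0.00167023·1431) = e^(−2.3901) ≈ 0.092.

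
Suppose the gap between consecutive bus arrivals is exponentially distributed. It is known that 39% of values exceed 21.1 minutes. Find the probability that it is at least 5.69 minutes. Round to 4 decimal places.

e^(−λ·21.1) = 0.39 ⇒ λ = −ln(0.39)/21.1 = 0.044626.
P(X > 5.69) = e^(−0.044626·5.69) = e^(−0.25392) ≈ 0.7758.

0.7758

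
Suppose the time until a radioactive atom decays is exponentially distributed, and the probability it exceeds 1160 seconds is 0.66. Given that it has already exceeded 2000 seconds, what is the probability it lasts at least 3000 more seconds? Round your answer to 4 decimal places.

0.3414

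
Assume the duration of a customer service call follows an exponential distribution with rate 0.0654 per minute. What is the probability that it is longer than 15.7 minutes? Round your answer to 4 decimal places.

0.3582

P(X > 15.7) = e^(−λ·15.7) = e^(−1.0268) ≈ 0.3582.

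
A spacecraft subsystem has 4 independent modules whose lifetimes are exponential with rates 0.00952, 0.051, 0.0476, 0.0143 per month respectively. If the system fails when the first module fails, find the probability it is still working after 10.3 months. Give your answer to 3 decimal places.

The time to first failure is exponential with rate Σλ = 0.00952 + 0.051 + 0.0476 + 0.0143 = 0.12242.
P(min > 10.3) = e^(−0.12242·10.3) = e^(−1.2609) ≈ 0.283.

0.283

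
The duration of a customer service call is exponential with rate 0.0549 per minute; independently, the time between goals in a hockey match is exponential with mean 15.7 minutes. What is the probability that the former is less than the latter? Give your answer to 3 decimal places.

0.463

λ_1 = 0.0549, λ_2 = 1/15.7 = 0.0636943.
For independent exponentials, P(the former < the latter) = λ_1/(λ_1+λ_2) = 0.0549/0.118594 ≈ 0.463.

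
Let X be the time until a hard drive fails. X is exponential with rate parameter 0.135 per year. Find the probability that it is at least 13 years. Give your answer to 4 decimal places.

P(X > 13) = e^(−λ·13) = e^(−1.755) ≈ 0.1729.

0.1729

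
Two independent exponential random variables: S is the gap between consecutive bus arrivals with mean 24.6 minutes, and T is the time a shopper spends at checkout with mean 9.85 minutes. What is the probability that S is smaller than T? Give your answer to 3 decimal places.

0.286

λ_1 = 1/24.6 = 0.0406504, λ_2 = 1/9.85 = 0.101523.
For independent exponentials, P(S < T) = λ_1/(λ_1+λ_2) = 0.0406504/0.142173 ≈ 0.286.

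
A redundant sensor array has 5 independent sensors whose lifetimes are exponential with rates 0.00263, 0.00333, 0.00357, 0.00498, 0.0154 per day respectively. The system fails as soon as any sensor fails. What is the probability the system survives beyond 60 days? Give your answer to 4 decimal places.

The time to first failure is exponential with rate Σλ = 0.00263 + 0.00333 + 0.00357 + 0.00498 + 0.0154 = 0.02991.
P(min > 60) = e^(−0.02991·60) = e^(−1.7946) ≈ 0.1662.

0.1662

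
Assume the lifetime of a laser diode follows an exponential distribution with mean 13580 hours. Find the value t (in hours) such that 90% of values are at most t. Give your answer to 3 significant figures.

The rate is λ = 1/13580 = 0.0000736377 per hour.
Set 1 − e^(−λt) = 0.9, so t = −ln(0.1)/λ = 2.3026/0.0000736377 ≈ 31269.1 hours.

31300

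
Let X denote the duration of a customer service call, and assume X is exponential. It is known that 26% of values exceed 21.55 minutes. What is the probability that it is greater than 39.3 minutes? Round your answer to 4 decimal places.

0.0857

e^(−λ·21.55) = 0.26 ⇒ λ = −ln(0.26)/21.55 = 0.0625092.
P(X > 39.3) = e^(−0.0625092·39.3) = e^(−2.4566) ≈ 0.0857.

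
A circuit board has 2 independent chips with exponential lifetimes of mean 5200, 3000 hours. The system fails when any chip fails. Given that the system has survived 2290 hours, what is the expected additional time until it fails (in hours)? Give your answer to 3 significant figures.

First-failure rate Σλ = 1/5200 + 1/3000 = 0.000525641.
By memorylessness the expected residual is 1/Σλ = 1902.44 hours, regardless of the 2290 already elapsed.

1900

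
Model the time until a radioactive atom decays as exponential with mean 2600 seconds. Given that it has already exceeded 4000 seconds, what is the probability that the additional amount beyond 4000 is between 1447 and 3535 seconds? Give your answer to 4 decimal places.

The rate is λ = 1/2600 = 0.000384615 per second.
Memoryless: the residual past 4000 is again Exp(λ).
P(1447 < residual < 3535) = e^(−λ·1447) − e^(−λ·3535) = 0.57319 − 0.25676 ≈ 0.3164.

0.3164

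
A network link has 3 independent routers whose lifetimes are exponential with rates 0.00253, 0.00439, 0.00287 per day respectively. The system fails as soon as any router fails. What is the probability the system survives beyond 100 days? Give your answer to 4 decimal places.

0.3757

The time to first failure is exponential with rate Σλ = 0.00253 + 0.00439 + 0.00287 = 0.00979.
P(min > 100) = e^(−0.00979·100) = e^(−0.979) ≈ 0.3757.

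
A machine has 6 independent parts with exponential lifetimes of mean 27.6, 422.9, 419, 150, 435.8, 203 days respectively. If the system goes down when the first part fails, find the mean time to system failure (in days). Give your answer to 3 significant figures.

18.2

The first failure time is exponential with rate Σλ_i = 1/27.6 + 1/422.9 + 1/419 + 1/150 + 1/435.8 + 1/203 = 0.0548705 per day.
E[min] = 1/Σλ = 1/0.0548705 = 18.2247 days.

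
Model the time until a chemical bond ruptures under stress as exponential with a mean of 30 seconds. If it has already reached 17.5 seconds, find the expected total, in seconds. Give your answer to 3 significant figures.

The rate is λ = 1/30 = 0.0333333 per second.
By memorylessness, E[X | X > 17.5] = 17.5 + 1/λ = 17.5 + 30 = 47.5 seconds.

47.5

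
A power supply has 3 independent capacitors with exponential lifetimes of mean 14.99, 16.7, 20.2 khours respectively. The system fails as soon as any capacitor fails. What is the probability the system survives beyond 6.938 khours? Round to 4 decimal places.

0.2947

The first failure time is exponential with rate Σλ_i = 1/14.99 + 1/16.7 + 1/20.2 = 0.176096 per khour.
P(min > 6.938) = e^(−0.176096·6.938) = e^(−1.2218) ≈ 0.2947.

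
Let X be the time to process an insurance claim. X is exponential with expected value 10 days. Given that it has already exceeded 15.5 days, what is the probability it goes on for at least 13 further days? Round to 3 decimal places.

The rate is λ = 1/10 = 0.1 per day.
By the memoryless property, P(X > 15.5+13 | X > 15.5) = P(X > 13).
P(X > 13) = e^(−1.3) ≈ 0.273.

0.273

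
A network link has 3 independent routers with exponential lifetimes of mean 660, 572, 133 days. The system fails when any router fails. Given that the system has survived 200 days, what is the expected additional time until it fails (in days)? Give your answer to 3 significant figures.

First-failure rate Σλ = 1/660 + 1/572 + 1/133 = 0.0107822.
By memorylessness the expected residual is 1/Σλ = 92.7454 days, regardless of the 200 already elapsed.

92.7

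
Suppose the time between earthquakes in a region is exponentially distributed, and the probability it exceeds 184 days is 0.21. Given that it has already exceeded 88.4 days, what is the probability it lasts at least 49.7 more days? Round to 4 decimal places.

0.6560

From e^(−λ·184) = 0.21, λ = −ln(0.21)/184 = 0.00848178.
Memoryless: P(X > 88.4+49.7 | X > 88.4) = P(X > 49.7) = e^(−0.00848178·49.7) ≈ 0.6560.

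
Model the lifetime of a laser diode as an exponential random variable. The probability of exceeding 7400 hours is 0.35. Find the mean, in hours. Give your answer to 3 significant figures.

7050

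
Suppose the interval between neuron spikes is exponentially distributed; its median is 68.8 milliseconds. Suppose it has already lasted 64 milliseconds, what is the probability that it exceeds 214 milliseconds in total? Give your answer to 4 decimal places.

0.2206

For an exponential, median = ln(2)/λ, so λ = ln 2 / 68.8 = 0.0100748 per millisecond.
The exponential is memoryless, so the remaining time is again Exp(λ): the condition X > 64 is irrelevant.
P(X > 150) = e^(−1.5112) ≈ 0.2206.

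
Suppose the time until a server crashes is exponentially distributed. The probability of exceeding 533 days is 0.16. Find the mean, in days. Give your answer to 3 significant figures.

e^(−λ·533) = 0.16 ⇒ λ = −ln(0.16)/533 = 0.00343824.
Mean = 1/λ = 290.847 days.

291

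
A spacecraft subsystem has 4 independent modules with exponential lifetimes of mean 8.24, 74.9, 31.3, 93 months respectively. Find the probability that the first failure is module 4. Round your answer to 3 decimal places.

Rates: λ_i = 1/mean_i → 0.121359, 0.0133511, 0.0319489, 0.0107527; Σλ = 0.177412.
P(module 4 first) = λ_4/Σλ = 0.0107527/0.177412 ≈ 0.061.

0.061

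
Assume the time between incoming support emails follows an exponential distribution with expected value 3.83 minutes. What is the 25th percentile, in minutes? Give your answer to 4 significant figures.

The rate is λ = 1/3.83 = 0.261097 per minute.
Set 1 − e^(−λt) = 0.25, so t = −ln(0.75)/λ = 0.28768/0.261097 ≈ 1.10182 minutes.

1.102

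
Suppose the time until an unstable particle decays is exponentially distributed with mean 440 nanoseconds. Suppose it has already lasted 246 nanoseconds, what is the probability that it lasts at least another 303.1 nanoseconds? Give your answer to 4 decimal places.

The rate is λ = 1/440 = 0.00227273 per nanosecond.
The exponential is memoryless, so the remaining time is again Exp(λ): the condition X > 246 is irrelevant.
P(X > 303.1) = e^(−0.68886) ≈ 0.5021.

0.5021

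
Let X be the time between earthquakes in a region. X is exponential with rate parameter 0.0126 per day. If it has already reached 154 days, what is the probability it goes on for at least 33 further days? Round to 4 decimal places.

The exponential is memoryless, so the remaining time is again Exp(λ): the condition X > 154 is irrelevant.
P(X > 33) = e^(−0.4158) ≈ 0.6598.

0.6598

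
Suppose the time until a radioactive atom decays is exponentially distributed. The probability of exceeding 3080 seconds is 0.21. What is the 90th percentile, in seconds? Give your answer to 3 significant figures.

4540

e^(−λ·3080) = 0.21 ⇒ λ = −ln(0.21)/3080 = 0.000506704.
90th percentile: 1 − e^(−λt) = 0.9, t = −ln(0.1)/λ = 4544.24 seconds.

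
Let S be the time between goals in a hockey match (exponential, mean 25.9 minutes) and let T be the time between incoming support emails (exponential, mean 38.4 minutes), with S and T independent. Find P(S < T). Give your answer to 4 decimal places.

0.5972

λ_1 = 1/25.9 = 0.03861, λ_2 = 1/38.4 = 0.0260417.
For independent exponentials, P(S < T) = λ_1/(λ_1+λ_2) = 0.03861/0.0646517 ≈ 0.5972.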